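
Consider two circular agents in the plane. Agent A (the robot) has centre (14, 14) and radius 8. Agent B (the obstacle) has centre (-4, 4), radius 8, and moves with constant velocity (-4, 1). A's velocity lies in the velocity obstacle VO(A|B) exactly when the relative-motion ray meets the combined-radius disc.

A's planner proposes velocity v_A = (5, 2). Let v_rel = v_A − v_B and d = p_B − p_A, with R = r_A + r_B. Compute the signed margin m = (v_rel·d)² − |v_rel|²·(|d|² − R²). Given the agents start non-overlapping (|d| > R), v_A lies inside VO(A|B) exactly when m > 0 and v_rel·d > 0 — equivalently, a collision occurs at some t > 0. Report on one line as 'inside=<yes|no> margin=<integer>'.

d = (-18, -10),  |d|² = 424;  R = 8+8 = 16,  c = 424−16² = 168
v_rel = (9, 1),  |v_rel|² = 82;  v_rel·d = (9)·(-18) + (1)·(-10) = -172
82·t² + 344·t + 168 = 0  ⇒  m = (-172)² − 82·168 = 15808
m = 15808 > 0,  v_rel·d = -172 < 0  ⇒  outside

inside=no margin=15808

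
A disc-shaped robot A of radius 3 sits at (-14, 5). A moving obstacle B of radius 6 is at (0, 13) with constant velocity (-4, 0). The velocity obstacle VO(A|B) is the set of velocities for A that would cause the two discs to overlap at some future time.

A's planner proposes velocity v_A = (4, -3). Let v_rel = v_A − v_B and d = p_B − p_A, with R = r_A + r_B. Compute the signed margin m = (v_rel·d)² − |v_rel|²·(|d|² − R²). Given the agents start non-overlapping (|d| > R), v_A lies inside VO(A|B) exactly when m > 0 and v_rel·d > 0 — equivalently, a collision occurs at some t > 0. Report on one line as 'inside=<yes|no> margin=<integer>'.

d = (14, 8),  |d|² = 260;  R = 3+6 = 9,  c = 260−9² = 179
v_rel = (8, -3),  |v_rel|² = 73;  v_rel·d = (8)·(14) + (-3)·(8) = 88
73·t² − 176·t + 179 = 0  ⇒  m = 88² − 73·179 = -5323
m = -5323 < 0,  v_rel·d = 88 > 0  ⇒  outside

inside=no margin=-5323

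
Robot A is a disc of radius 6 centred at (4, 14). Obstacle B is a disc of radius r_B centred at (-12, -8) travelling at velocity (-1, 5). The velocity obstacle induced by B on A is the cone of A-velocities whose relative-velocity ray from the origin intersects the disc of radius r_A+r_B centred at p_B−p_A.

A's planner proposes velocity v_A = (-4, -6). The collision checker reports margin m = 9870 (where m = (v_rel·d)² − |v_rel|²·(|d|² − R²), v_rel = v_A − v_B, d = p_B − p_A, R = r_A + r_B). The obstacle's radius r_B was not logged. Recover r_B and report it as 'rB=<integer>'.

m = 9870
d = (-16, -22);  v_rel = (-3, -11),  |v_rel|² = 130
v_rel×d = (-3)·(-22) − (-11)·(-16) = -110
since m = R²·130 − (-110)²:  R² = (12100 + 9870) / 130 = 169
R = √169 = 13  ⇒  r_B = 13 − 6 = 7

rB=7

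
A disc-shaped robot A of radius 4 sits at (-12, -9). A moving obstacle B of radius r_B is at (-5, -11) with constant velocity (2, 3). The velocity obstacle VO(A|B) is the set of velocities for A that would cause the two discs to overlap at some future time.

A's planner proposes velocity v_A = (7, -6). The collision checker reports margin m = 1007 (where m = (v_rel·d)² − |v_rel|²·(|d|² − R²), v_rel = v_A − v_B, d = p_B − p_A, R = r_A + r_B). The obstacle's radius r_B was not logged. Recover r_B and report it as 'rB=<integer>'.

m = 1007
d = (7, -2);  v_rel = (5, -9),  |v_rel|² = 106
v_rel×d = (5)·(-2) − (-9)·(7) = 53
since m = R²·106 − 53²:  R² = (2809 + 1007) / 106 = 36
R = √36 = 6  ⇒  r_B = 6 − 4 = 2

rB=2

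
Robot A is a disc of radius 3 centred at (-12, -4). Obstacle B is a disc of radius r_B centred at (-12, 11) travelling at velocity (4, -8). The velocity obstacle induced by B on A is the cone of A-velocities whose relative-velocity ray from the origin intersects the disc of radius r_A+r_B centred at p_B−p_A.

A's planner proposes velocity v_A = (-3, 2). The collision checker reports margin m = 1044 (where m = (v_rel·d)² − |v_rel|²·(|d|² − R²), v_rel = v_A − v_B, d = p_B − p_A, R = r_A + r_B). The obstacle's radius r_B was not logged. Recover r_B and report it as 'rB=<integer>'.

m = 1044
d = (0, 15);  v_rel = (-7, 10),  |v_rel|² = 149
v_rel×d = (-7)·(15) − (10)·(0) = -105
since m = R²·149 − (-105)²:  R² = (11025 + 1044) / 149 = 81
R = √81 = 9  ⇒  r_B = 9 − 3 = 6

rB=6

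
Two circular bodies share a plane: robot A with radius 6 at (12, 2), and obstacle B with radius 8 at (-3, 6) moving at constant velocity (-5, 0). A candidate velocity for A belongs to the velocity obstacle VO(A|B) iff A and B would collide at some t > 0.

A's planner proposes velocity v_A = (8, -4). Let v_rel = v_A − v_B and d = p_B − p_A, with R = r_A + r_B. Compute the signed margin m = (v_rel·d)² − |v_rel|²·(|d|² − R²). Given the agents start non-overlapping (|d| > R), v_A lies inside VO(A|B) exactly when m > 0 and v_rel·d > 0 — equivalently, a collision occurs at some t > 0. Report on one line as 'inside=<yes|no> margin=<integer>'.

d = (-15, 4),  |d|² = 241;  R = 6+8 = 14,  c = 241−14² = 45
v_rel = (13, -4),  |v_rel|² = 185;  v_rel·d = (13)·(-15) + (-4)·(4) = -211
185·t² + 422·t + 45 = 0  ⇒  m = (-211)² − 185·45 = 36196
m = 36196 > 0,  v_rel·d = -211 < 0  ⇒  outside

inside=no margin=36196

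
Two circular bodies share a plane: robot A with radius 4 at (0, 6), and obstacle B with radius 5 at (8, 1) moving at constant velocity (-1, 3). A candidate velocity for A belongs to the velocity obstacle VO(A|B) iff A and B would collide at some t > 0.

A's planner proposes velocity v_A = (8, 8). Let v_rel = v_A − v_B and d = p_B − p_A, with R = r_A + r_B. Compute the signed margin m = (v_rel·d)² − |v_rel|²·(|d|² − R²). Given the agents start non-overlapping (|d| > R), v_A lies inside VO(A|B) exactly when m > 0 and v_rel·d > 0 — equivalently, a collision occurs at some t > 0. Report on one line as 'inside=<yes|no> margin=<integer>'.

d = (8, -5),  |d|² = 89;  R = 4+5 = 9,  c = 89−9² = 8
v_rel = (9, 5),  |v_rel|² = 106;  v_rel·d = (9)·(8) + (5)·(-5) = 47
106·t² − 94·t + 8 = 0  ⇒  m = 47² − 106·8 = 1361
m = 1361 > 0,  v_rel·d = 47 > 0  ⇒  inside

inside=yes margin=1361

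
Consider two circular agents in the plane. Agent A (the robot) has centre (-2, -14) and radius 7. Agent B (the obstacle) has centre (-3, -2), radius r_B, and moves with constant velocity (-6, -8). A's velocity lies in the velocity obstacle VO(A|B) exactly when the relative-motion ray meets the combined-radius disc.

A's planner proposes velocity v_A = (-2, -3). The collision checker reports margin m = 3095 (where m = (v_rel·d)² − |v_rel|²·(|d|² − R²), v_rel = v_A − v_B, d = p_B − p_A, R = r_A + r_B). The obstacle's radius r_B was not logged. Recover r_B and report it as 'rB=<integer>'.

m = 3095
d = (-1, 12);  v_rel = (4, 5),  |v_rel|² = 41
v_rel×d = (4)·(12) − (5)·(-1) = 53
since m = R²·41 − 53²:  R² = (2809 + 3095) / 41 = 144
R = √144 = 12  ⇒  r_B = 12 − 7 = 5

rB=5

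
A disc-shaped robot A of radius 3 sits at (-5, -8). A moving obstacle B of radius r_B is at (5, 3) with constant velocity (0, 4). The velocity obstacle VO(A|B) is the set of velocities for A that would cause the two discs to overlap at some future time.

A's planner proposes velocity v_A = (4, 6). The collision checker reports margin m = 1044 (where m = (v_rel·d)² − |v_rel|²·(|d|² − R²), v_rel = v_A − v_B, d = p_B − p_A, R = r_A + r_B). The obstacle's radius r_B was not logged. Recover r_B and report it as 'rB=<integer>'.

m = 1044
d = (10, 11);  v_rel = (4, 2),  |v_rel|² = 20
v_rel×d = (4)·(11) − (2)·(10) = 24
since m = R²·20 − 24²:  R² = (576 + 1044) / 20 = 81
R = √81 = 9  ⇒  r_B = 9 − 3 = 6

rB=6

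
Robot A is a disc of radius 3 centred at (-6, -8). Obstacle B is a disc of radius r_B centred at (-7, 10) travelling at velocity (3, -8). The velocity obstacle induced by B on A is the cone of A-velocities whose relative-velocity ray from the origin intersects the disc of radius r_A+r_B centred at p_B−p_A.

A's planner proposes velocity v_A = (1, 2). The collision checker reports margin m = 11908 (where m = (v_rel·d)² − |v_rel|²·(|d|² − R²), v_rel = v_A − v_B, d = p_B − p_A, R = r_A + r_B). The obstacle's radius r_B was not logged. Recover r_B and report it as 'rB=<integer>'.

m = 11908
d = (-1, 18);  v_rel = (-2, 10),  |v_rel|² = 104
v_rel×d = (-2)·(18) − (10)·(-1) = -26
since m = R²·104 − (-26)²:  R² = (676 + 11908) / 104 = 121
R = √121 = 11  ⇒  r_B = 11 − 3 = 8

rB=8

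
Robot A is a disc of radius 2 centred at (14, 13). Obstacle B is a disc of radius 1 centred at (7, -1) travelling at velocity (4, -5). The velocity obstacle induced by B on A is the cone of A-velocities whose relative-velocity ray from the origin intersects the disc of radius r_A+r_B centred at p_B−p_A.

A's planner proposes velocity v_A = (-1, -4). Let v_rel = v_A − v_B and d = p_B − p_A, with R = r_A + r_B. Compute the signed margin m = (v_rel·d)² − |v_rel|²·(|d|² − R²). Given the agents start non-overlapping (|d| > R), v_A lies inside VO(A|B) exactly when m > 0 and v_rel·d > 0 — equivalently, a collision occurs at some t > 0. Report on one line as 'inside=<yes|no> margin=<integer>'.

d = (-7, -14),  |d|² = 245;  R = 2+1 = 3,  c = 245−3² = 236
v_rel = (-5, 1),  |v_rel|² = 26;  v_rel·d = (-5)·(-7) + (1)·(-14) = 21
26·t² − 42·t + 236 = 0  ⇒  m = 21² − 26·236 = -5695
m = -5695 < 0,  v_rel·d = 21 > 0  ⇒  outside

inside=no margin=-5695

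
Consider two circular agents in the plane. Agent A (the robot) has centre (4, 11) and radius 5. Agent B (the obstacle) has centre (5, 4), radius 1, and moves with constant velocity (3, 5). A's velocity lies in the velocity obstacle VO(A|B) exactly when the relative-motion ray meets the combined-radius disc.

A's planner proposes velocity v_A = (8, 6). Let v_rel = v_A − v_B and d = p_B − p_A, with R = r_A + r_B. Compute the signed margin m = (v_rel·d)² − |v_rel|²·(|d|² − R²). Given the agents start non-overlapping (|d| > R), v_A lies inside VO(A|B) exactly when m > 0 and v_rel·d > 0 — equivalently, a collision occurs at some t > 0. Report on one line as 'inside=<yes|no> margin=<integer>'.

d = (1, -7),  |d|² = 50;  R = 5+1 = 6,  c = 50−6² = 14
v_rel = (5, 1),  |v_rel|² = 26;  v_rel·d = (5)·(1) + (1)·(-7) = -2
26·t² + 4·t + 14 = 0  ⇒  m = (-2)² − 26·14 = -360
m = -360 < 0,  v_rel·d = -2 < 0  ⇒  outside

inside=no margin=-360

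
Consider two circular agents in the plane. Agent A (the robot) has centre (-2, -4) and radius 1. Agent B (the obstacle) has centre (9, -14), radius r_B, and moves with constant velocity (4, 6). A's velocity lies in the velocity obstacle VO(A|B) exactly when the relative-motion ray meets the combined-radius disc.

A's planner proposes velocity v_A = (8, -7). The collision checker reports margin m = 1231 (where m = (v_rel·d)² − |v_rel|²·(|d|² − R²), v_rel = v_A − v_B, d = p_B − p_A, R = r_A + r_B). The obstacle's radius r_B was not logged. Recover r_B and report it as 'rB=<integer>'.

m = 1231
d = (11, -10);  v_rel = (4, -13),  |v_rel|² = 185
v_rel×d = (4)·(-10) − (-13)·(11) = 103
since m = R²·185 − 103²:  R² = (10609 + 1231) / 185 = 64
R = √64 = 8  ⇒  r_B = 8 − 1 = 7

rB=7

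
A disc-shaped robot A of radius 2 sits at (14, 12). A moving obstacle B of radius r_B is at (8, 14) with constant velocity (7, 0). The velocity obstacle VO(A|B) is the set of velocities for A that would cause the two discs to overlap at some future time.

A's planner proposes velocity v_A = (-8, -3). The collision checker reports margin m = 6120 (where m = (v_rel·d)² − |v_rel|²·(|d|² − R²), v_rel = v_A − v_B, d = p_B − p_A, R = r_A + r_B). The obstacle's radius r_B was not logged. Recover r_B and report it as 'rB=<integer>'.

m = 6120
d = (-6, 2);  v_rel = (-15, -3),  |v_rel|² = 234
v_rel×d = (-15)·(2) − (-3)·(-6) = -48
since m = R²·234 − (-48)²:  R² = (2304 + 6120) / 234 = 36
R = √36 = 6  ⇒  r_B = 6 − 2 = 4

rB=4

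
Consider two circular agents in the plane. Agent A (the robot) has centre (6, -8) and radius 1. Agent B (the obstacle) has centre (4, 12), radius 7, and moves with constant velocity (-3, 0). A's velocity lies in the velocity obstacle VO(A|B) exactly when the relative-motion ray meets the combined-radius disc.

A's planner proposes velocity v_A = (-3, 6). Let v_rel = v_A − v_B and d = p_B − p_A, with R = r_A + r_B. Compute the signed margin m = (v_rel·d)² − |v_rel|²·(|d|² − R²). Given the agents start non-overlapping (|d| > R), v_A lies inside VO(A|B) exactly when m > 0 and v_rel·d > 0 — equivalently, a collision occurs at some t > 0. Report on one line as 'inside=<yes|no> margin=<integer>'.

d = (-2, 20),  |d|² = 404;  R = 1+7 = 8,  c = 404−8² = 340
v_rel = (0, 6),  |v_rel|² = 36;  v_rel·d = (0)·(-2) + (6)·(20) = 120
36·t² − 240·t + 340 = 0  ⇒  m = 120² − 36·340 = 2160
m = 2160 > 0,  v_rel·d = 120 > 0  ⇒  inside

inside=yes margin=2160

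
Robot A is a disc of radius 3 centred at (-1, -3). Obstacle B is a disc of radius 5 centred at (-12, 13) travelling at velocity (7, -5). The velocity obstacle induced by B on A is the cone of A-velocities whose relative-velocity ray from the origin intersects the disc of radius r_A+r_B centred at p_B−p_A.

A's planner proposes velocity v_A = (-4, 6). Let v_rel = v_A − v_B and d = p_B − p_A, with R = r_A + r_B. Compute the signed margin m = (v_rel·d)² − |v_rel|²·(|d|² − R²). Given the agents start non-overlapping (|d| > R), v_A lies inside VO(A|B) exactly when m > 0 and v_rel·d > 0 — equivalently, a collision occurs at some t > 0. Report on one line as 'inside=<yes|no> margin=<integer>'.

d = (-11, 16),  |d|² = 377;  R = 3+5 = 8,  c = 377−8² = 313
v_rel = (-11, 11),  |v_rel|² = 242;  v_rel·d = (-11)·(-11) + (11)·(16) = 297
242·t² − 594·t + 313 = 0  ⇒  m = 297² − 242·313 = 12463
m = 12463 > 0,  v_rel·d = 297 > 0  ⇒  inside

inside=yes margin=12463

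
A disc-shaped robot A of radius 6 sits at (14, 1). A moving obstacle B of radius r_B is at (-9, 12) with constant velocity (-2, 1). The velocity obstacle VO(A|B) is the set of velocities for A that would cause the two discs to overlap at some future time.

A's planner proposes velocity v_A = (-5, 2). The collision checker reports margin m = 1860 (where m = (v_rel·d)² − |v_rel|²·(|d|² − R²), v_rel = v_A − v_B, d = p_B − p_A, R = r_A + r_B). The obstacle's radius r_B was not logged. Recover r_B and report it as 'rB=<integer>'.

m = 1860
d = (-23, 11);  v_rel = (-3, 1),  |v_rel|² = 10
v_rel×d = (-3)·(11) − (1)·(-23) = -10
since m = R²·10 − (-10)²:  R² = (100 + 1860) / 10 = 196
R = √196 = 14  ⇒  r_B = 14 − 6 = 8

rB=8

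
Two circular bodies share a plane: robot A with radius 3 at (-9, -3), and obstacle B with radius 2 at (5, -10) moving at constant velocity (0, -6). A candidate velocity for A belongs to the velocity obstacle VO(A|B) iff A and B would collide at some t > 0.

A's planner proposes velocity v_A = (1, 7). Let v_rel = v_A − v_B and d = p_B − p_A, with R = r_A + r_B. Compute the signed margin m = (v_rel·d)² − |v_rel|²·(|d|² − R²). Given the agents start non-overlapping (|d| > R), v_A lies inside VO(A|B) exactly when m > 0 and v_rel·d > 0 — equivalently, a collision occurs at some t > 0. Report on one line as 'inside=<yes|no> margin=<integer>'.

d = (14, -7),  |d|² = 245;  R = 3+2 = 5,  c = 245−5² = 220
v_rel = (1, 13),  |v_rel|² = 170;  v_rel·d = (1)·(14) + (13)·(-7) = -77
170·t² + 154·t + 220 = 0  ⇒  m = (-77)² − 170·220 = -31471
m = -31471 < 0,  v_rel·d = -77 < 0  ⇒  outside

inside=no margin=-31471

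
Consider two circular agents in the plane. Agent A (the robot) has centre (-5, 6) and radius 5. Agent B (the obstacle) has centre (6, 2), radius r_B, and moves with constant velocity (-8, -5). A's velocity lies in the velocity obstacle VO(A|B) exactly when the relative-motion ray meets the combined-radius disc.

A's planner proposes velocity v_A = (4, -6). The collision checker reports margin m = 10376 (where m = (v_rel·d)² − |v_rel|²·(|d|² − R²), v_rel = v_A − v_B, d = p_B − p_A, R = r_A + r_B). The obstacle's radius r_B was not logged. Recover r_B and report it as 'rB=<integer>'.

m = 10376
d = (11, -4);  v_rel = (12, -1),  |v_rel|² = 145
v_rel×d = (12)·(-4) − (-1)·(11) = -37
since m = R²·145 − (-37)²:  R² = (1369 + 10376) / 145 = 81
R = √81 = 9  ⇒  r_B = 9 − 5 = 4

rB=4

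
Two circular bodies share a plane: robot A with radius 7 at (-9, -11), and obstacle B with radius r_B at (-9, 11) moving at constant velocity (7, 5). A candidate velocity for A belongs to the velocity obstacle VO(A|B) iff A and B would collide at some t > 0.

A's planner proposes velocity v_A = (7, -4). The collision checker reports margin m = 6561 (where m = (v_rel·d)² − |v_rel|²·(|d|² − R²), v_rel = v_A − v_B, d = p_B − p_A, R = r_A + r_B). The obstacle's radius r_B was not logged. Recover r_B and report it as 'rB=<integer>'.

m = 6561
d = (0, 22);  v_rel = (0, -9),  |v_rel|² = 81
v_rel×d = (0)·(22) − (-9)·(0) = 0
since m = R²·81 − 0²:  R² = (0 + 6561) / 81 = 81
R = √81 = 9  ⇒  r_B = 9 − 7 = 2

rB=2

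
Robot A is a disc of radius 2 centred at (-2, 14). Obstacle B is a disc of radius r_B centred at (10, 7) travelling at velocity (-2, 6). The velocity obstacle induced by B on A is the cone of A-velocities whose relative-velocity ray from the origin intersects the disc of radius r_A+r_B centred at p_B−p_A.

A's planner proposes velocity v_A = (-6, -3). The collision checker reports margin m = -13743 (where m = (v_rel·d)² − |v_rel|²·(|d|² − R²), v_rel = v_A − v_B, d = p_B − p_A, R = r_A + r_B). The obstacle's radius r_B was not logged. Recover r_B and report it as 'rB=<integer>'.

m = -13743
d = (12, -7);  v_rel = (-4, -9),  |v_rel|² = 97
v_rel×d = (-4)·(-7) − (-9)·(12) = 136
since m = R²·97 − 136²:  R² = (18496 + -13743) / 97 = 49
R = √49 = 7  ⇒  r_B = 7 − 2 = 5

rB=5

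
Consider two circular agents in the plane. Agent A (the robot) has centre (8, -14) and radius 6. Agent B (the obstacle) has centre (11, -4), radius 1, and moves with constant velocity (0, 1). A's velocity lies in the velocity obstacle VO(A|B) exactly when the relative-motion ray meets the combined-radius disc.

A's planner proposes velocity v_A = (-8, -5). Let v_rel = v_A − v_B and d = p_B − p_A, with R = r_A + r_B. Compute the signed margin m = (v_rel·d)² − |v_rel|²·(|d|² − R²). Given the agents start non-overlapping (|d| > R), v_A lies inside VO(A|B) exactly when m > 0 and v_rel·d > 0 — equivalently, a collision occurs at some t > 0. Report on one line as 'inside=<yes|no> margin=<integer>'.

d = (3, 10),  |d|² = 109;  R = 6+1 = 7,  c = 109−7² = 60
v_rel = (-8, -6),  |v_rel|² = 100;  v_rel·d = (-8)·(3) + (-6)·(10) = -84
100·t² + 168·t + 60 = 0  ⇒  m = (-84)² − 100·60 = 1056
m = 1056 > 0,  v_rel·d = -84 < 0  ⇒  outside

inside=no margin=1056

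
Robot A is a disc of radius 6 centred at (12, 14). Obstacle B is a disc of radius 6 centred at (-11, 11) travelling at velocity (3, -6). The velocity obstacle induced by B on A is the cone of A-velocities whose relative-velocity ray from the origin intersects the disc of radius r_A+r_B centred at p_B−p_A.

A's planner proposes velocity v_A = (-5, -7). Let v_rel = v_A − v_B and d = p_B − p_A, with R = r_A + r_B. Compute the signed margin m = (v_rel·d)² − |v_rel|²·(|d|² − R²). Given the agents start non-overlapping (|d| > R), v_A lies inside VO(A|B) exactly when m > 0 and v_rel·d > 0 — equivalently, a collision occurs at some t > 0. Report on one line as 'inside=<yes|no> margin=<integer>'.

d = (-23, -3),  |d|² = 538;  R = 6+6 = 12,  c = 538−12² = 394
v_rel = (-8, -1),  |v_rel|² = 65;  v_rel·d = (-8)·(-23) + (-1)·(-3) = 187
65·t² − 374·t + 394 = 0  ⇒  m = 187² − 65·394 = 9359
m = 9359 > 0,  v_rel·d = 187 > 0  ⇒  inside

inside=yes margin=9359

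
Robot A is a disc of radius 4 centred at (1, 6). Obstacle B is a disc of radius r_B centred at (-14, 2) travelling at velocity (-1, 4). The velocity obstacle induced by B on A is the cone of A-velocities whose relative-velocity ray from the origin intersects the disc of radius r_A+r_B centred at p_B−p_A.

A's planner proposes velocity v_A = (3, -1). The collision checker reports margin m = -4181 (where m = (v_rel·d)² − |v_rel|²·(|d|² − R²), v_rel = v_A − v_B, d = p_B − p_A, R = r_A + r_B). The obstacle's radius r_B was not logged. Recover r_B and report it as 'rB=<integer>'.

m = -4181
d = (-15, -4);  v_rel = (4, -5),  |v_rel|² = 41
v_rel×d = (4)·(-4) − (-5)·(-15) = -91
since m = R²·41 − (-91)²:  R² = (8281 + -4181) / 41 = 100
R = √100 = 10  ⇒  r_B = 10 − 4 = 6

rB=6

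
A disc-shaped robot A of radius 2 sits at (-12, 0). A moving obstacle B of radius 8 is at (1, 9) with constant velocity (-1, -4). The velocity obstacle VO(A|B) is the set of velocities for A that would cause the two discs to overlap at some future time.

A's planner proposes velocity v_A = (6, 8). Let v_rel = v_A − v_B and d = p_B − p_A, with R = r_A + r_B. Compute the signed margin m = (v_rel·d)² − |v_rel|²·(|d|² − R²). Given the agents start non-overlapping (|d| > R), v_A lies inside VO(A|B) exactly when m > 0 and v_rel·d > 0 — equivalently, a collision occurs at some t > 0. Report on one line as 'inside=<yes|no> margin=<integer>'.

d = (13, 9),  |d|² = 250;  R = 2+8 = 10,  c = 250−10² = 150
v_rel = (7, 12),  |v_rel|² = 193;  v_rel·d = (7)·(13) + (12)·(9) = 199
193·t² − 398·t + 150 = 0  ⇒  m = 199² − 193·150 = 10651
m = 10651 > 0,  v_rel·d = 199 > 0  ⇒  inside

inside=yes margin=10651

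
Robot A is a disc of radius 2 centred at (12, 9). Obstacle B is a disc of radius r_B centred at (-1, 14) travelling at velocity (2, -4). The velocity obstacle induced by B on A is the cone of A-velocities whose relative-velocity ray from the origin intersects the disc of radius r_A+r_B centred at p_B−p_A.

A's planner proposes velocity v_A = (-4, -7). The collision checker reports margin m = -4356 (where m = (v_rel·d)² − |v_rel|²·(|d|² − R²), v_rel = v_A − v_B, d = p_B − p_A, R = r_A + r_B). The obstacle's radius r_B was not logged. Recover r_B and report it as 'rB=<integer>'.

m = -4356
d = (-13, 5);  v_rel = (-6, -3),  |v_rel|² = 45
v_rel×d = (-6)·(5) − (-3)·(-13) = -69
since m = R²·45 − (-69)²:  R² = (4761 + -4356) / 45 = 9
R = √9 = 3  ⇒  r_B = 3 − 2 = 1

rB=1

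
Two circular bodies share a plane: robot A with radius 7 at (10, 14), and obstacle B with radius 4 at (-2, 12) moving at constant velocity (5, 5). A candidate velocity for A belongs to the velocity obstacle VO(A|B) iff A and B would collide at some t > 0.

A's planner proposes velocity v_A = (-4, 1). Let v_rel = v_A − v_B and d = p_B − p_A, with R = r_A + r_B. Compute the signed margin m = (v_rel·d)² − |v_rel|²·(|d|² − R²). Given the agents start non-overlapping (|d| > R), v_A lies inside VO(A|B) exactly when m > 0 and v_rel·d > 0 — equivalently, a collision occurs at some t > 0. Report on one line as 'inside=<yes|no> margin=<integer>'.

d = (-12, -2),  |d|² = 148;  R = 7+4 = 11,  c = 148−11² = 27
v_rel = (-9, -4),  |v_rel|² = 97;  v_rel·d = (-9)·(-12) + (-4)·(-2) = 116
97·t² − 232·t + 27 = 0  ⇒  m = 116² − 97·27 = 10837
m = 10837 > 0,  v_rel·d = 116 > 0  ⇒  inside

inside=yes margin=10837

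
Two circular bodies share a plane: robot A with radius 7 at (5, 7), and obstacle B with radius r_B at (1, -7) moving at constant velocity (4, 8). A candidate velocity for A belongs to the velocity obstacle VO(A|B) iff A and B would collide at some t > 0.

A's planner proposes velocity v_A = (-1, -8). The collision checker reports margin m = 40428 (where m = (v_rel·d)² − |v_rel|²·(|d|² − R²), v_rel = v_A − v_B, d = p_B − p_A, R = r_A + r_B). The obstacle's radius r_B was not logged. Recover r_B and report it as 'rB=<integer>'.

m = 40428
d = (-4, -14);  v_rel = (-5, -16),  |v_rel|² = 281
v_rel×d = (-5)·(-14) − (-16)·(-4) = 6
since m = R²·281 − 6²:  R² = (36 + 40428) / 281 = 144
R = √144 = 12  ⇒  r_B = 12 − 7 = 5

rB=5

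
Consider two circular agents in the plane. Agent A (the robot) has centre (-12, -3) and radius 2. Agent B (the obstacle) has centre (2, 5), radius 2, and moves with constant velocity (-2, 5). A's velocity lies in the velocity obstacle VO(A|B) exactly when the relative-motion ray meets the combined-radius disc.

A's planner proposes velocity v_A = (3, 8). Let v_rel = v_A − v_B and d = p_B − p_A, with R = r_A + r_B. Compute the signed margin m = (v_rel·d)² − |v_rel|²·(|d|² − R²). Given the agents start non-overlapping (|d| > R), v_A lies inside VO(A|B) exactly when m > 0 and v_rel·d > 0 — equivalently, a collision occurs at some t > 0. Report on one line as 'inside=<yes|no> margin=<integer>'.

d = (14, 8),  |d|² = 260;  R = 2+2 = 4,  c = 260−4² = 244
v_rel = (5, 3),  |v_rel|² = 34;  v_rel·d = (5)·(14) + (3)·(8) = 94
34·t² − 188·t + 244 = 0  ⇒  m = 94² − 34·244 = 540
m = 540 > 0,  v_rel·d = 94 > 0  ⇒  inside

inside=yes margin=540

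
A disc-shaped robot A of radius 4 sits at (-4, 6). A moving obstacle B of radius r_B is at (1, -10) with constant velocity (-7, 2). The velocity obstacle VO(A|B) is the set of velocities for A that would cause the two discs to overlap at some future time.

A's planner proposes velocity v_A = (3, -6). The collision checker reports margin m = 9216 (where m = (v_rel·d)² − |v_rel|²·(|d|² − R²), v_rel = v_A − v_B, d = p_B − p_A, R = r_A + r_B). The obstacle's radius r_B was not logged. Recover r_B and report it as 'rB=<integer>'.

m = 9216
d = (5, -16);  v_rel = (10, -8),  |v_rel|² = 164
v_rel×d = (10)·(-16) − (-8)·(5) = -120
since m = R²·164 − (-120)²:  R² = (14400 + 9216) / 164 = 144
R = √144 = 12  ⇒  r_B = 12 − 4 = 8

rB=8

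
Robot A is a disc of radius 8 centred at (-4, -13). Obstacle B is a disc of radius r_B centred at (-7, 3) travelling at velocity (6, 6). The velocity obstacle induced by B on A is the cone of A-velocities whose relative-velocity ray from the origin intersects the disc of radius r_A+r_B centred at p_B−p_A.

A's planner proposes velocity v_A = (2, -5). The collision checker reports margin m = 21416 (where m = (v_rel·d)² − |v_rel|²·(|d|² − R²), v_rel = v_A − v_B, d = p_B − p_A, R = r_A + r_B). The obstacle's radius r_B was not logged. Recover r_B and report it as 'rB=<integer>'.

m = 21416
d = (-3, 16);  v_rel = (-4, -11),  |v_rel|² = 137
v_rel×d = (-4)·(16) − (-11)·(-3) = -97
since m = R²·137 − (-97)²:  R² = (9409 + 21416) / 137 = 225
R = √225 = 15  ⇒  r_B = 15 − 8 = 7

rB=7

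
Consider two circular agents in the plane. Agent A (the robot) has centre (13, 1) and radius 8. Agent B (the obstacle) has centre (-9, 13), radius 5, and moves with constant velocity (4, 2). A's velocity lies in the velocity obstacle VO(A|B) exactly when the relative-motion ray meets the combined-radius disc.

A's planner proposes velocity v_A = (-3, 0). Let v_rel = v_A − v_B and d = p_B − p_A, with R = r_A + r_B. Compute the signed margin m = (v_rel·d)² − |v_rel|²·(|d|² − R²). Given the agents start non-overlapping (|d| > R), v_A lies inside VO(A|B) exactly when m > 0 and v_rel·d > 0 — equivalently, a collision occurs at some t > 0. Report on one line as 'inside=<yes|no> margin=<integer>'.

d = (-22, 12),  |d|² = 628;  R = 8+5 = 13,  c = 628−13² = 459
v_rel = (-7, -2),  |v_rel|² = 53;  v_rel·d = (-7)·(-22) + (-2)·(12) = 130
53·t² − 260·t + 459 = 0  ⇒  m = 130² − 53·459 = -7427
m = -7427 < 0,  v_rel·d = 130 > 0  ⇒  outside

inside=no margin=-7427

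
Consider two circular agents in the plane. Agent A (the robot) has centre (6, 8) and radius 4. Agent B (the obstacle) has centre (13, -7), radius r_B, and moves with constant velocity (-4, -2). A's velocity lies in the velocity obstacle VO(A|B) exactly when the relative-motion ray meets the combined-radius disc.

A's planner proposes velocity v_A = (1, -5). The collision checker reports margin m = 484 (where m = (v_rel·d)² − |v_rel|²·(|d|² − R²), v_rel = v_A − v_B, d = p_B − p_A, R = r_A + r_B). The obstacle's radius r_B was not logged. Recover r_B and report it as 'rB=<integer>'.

m = 484
d = (7, -15);  v_rel = (5, -3),  |v_rel|² = 34
v_rel×d = (5)·(-15) − (-3)·(7) = -54
since m = R²·34 − (-54)²:  R² = (2916 + 484) / 34 = 100
R = √100 = 10  ⇒  r_B = 10 − 4 = 6

rB=6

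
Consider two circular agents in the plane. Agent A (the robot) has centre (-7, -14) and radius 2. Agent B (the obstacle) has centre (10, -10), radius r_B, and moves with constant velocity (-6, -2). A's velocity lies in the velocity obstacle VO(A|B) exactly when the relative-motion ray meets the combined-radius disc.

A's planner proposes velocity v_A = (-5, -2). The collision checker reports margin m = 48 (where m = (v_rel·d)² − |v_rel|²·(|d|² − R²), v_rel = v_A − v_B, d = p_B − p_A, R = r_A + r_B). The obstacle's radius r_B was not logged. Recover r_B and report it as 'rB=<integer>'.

m = 48
d = (17, 4);  v_rel = (1, 0),  |v_rel|² = 1
v_rel×d = (1)·(4) − (0)·(17) = 4
since m = R²·1 − 4²:  R² = (16 + 48) / 1 = 64
R = √64 = 8  ⇒  r_B = 8 − 2 = 6

rB=6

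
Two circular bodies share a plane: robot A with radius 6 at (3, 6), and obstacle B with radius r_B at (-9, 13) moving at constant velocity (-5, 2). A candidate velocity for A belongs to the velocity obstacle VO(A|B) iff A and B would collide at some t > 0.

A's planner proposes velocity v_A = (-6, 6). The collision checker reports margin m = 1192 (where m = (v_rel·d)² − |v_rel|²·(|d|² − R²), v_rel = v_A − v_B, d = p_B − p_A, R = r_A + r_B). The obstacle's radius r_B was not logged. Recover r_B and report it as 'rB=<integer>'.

m = 1192
d = (-12, 7);  v_rel = (-1, 4),  |v_rel|² = 17
v_rel×d = (-1)·(7) − (4)·(-12) = 41
since m = R²·17 − 41²:  R² = (1681 + 1192) / 17 = 169
R = √169 = 13  ⇒  r_B = 13 − 6 = 7

rB=7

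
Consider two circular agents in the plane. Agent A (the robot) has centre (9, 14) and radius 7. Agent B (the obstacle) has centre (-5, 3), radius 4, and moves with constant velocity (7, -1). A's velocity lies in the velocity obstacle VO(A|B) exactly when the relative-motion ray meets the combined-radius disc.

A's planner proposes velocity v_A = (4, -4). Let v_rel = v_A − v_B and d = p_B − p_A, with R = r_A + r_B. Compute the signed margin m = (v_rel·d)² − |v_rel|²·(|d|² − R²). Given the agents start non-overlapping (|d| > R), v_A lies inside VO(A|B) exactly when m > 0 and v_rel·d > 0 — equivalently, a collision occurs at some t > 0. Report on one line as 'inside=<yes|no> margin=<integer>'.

d = (-14, -11),  |d|² = 317;  R = 7+4 = 11,  c = 317−11² = 196
v_rel = (-3, -3),  |v_rel|² = 18;  v_rel·d = (-3)·(-14) + (-3)·(-11) = 75
18·t² − 150·t + 196 = 0  ⇒  m = 75² − 18·196 = 2097
m = 2097 > 0,  v_rel·d = 75 > 0  ⇒  inside

inside=yes margin=2097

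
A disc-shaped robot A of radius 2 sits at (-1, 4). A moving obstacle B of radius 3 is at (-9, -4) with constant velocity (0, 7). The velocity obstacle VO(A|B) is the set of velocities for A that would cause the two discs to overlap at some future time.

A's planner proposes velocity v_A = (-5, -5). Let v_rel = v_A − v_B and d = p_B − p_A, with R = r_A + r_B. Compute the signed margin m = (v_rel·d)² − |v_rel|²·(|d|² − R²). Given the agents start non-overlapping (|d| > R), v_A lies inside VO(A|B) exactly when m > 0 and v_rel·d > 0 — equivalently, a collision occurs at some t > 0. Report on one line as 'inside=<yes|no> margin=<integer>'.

d = (-8, -8),  |d|² = 128;  R = 2+3 = 5,  c = 128−5² = 103
v_rel = (-5, -12),  |v_rel|² = 169;  v_rel·d = (-5)·(-8) + (-12)·(-8) = 136
169·t² − 272·t + 103 = 0  ⇒  m = 136² − 169·103 = 1089
m = 1089 > 0,  v_rel·d = 136 > 0  ⇒  inside

inside=yes margin=1089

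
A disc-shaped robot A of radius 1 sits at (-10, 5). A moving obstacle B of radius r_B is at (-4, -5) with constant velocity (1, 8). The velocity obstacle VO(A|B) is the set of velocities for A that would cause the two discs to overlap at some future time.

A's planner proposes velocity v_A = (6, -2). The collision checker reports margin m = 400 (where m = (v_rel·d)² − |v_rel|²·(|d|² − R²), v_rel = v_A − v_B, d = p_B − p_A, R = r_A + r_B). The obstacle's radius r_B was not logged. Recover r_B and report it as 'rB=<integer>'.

m = 400
d = (6, -10);  v_rel = (5, -10),  |v_rel|² = 125
v_rel×d = (5)·(-10) − (-10)·(6) = 10
since m = R²·125 − 10²:  R² = (100 + 400) / 125 = 4
R = √4 = 2  ⇒  r_B = 2 − 1 = 1

rB=1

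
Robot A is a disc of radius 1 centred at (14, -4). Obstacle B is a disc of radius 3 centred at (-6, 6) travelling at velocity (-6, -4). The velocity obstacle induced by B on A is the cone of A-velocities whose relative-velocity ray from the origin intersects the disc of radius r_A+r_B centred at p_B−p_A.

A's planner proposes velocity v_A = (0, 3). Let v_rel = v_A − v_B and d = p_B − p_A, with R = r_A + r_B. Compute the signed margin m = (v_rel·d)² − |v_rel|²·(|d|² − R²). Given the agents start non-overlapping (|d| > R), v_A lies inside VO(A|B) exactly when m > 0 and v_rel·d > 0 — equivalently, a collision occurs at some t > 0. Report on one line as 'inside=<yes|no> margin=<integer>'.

d = (-20, 10),  |d|² = 500;  R = 1+3 = 4,  c = 500−4² = 484
v_rel = (6, 7),  |v_rel|² = 85;  v_rel·d = (6)·(-20) + (7)·(10) = -50
85·t² + 100·t + 484 = 0  ⇒  m = (-50)² − 85·484 = -38640
m = -38640 < 0,  v_rel·d = -50 < 0  ⇒  outside

inside=no margin=-38640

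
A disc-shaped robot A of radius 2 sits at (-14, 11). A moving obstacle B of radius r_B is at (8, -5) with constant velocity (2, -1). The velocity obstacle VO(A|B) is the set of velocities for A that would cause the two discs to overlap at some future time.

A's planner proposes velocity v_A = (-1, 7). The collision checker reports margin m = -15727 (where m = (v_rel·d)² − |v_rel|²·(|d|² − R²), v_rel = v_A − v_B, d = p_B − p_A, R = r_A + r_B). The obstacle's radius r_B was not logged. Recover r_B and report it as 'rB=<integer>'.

m = -15727
d = (22, -16);  v_rel = (-3, 8),  |v_rel|² = 73
v_rel×d = (-3)·(-16) − (8)·(22) = -128
since m = R²·73 − (-128)²:  R² = (16384 + -15727) / 73 = 9
R = √9 = 3  ⇒  r_B = 3 − 2 = 1

rB=1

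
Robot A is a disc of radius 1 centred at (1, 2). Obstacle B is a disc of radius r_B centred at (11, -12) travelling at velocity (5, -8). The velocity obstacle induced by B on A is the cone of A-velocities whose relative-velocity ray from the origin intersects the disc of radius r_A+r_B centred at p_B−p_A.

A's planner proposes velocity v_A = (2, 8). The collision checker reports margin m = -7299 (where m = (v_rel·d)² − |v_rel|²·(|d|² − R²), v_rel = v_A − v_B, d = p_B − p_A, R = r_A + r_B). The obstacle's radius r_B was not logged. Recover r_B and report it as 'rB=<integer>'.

m = -7299
d = (10, -14);  v_rel = (-3, 16),  |v_rel|² = 265
v_rel×d = (-3)·(-14) − (16)·(10) = -118
since m = R²·265 − (-118)²:  R² = (13924 + -7299) / 265 = 25
R = √25 = 5  ⇒  r_B = 5 − 1 = 4

rB=4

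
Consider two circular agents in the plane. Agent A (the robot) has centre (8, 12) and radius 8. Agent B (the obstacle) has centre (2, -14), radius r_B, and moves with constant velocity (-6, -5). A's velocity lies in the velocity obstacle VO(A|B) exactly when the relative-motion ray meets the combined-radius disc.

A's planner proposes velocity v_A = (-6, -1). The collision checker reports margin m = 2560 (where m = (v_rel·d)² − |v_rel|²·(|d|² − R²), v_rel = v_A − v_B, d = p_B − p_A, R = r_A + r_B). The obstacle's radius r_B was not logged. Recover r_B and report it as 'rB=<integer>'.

m = 2560
d = (-6, -26);  v_rel = (0, 4),  |v_rel|² = 16
v_rel×d = (0)·(-26) − (4)·(-6) = 24
since m = R²·16 − 24²:  R² = (576 + 2560) / 16 = 196
R = √196 = 14  ⇒  r_B = 14 − 8 = 6

rB=6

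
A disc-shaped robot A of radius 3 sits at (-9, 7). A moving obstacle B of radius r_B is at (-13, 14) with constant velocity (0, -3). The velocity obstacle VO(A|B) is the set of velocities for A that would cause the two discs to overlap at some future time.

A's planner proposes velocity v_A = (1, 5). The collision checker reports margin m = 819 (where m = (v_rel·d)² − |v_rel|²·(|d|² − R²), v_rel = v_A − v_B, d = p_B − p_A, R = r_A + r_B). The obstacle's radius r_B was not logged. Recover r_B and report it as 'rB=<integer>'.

m = 819
d = (-4, 7);  v_rel = (1, 8),  |v_rel|² = 65
v_rel×d = (1)·(7) − (8)·(-4) = 39
since m = R²·65 − 39²:  R² = (1521 + 819) / 65 = 36
R = √36 = 6  ⇒  r_B = 6 − 3 = 3

rB=3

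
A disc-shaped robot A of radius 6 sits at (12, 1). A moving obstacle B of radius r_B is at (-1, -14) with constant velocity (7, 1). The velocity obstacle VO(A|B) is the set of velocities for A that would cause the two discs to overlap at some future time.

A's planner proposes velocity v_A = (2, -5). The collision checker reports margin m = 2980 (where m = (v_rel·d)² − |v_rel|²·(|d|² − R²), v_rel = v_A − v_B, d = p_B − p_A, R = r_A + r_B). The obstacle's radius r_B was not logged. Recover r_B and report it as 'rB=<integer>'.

m = 2980
d = (-13, -15);  v_rel = (-5, -6),  |v_rel|² = 61
v_rel×d = (-5)·(-15) − (-6)·(-13) = -3
since m = R²·61 − (-3)²:  R² = (9 + 2980) / 61 = 49
R = √49 = 7  ⇒  r_B = 7 − 6 = 1

rB=1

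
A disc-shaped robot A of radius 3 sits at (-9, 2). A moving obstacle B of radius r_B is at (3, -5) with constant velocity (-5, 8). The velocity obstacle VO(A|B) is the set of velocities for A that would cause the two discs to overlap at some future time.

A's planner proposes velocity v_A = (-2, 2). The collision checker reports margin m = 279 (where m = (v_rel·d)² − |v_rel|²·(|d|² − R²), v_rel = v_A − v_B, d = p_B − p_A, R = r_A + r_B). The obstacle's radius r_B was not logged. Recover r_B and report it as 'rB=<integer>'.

m = 279
d = (12, -7);  v_rel = (3, -6),  |v_rel|² = 45
v_rel×d = (3)·(-7) − (-6)·(12) = 51
since m = R²·45 − 51²:  R² = (2601 + 279) / 45 = 64
R = √64 = 8  ⇒  r_B = 8 − 3 = 5

rB=5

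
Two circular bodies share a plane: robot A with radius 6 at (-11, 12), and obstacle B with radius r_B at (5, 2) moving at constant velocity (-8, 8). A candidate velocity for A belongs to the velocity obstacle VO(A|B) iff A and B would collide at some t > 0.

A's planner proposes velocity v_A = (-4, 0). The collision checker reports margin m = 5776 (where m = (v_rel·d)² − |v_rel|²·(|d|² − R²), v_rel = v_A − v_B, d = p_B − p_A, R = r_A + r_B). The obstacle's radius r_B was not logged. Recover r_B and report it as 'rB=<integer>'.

m = 5776
d = (16, -10);  v_rel = (4, -8),  |v_rel|² = 80
v_rel×d = (4)·(-10) − (-8)·(16) = 88
since m = R²·80 − 88²:  R² = (7744 + 5776) / 80 = 169
R = √169 = 13  ⇒  r_B = 13 − 6 = 7

rB=7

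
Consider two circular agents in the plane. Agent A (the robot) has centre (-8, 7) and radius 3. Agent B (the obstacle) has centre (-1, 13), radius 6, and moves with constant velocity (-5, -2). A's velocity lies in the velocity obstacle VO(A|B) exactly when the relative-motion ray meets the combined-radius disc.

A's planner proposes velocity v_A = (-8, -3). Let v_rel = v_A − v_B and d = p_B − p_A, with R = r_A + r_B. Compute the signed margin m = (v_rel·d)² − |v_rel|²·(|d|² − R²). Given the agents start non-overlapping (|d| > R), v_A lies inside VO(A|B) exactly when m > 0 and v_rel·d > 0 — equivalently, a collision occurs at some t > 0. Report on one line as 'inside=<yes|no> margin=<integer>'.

d = (7, 6),  |d|² = 85;  R = 3+6 = 9,  c = 85−9² = 4
v_rel = (-3, -1),  |v_rel|² = 10;  v_rel·d = (-3)·(7) + (-1)·(6) = -27
10·t² + 54·t + 4 = 0  ⇒  m = (-27)² − 10·4 = 689
m = 689 > 0,  v_rel·d = -27 < 0  ⇒  outside

inside=no margin=689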